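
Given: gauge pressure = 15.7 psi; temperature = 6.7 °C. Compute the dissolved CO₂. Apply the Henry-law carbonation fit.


vols = (P + 14.695)·(0.01821 + 0.09011·e^(−0.04·T))
vols = (15.7 + 14.695)·(0.01821 + 0.09011·e^(−0.04·6.7))

2.6485 volumes


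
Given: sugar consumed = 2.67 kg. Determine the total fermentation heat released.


Q = m_sugar · 590 kJ/kg
Q = 2.67 · 590

1575.3000 kJ


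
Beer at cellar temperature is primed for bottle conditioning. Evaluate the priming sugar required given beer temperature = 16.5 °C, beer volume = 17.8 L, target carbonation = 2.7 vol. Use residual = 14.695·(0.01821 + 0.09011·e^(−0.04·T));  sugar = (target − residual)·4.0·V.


residual = 14.695·(0.01821 + 0.09011·e^(−0.04·16.5)) = 0.9520
sugar = (2.7 − 0.9520)·4.0·17.8

124.4581 g


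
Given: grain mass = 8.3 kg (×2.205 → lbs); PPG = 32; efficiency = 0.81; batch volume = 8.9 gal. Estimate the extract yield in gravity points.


points = lbs × PPG × eff / vol
lbs = 8.3 × 2.205 = 18.3015
points = 18.3015 × 32 × 0.81 / 8.9

53.3005 points


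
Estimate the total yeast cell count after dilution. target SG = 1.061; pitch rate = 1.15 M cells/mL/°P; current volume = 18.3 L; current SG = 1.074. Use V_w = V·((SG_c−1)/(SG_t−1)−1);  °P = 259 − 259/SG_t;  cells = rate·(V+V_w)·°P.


V_w = 18.3·((1.074−1)/(1.061−1)−1) = 3.9000
V_final = 18.3 + 3.9000 = 22.2000
°P = 259 − 259/1.061 = 14.8907
cells = 1.15·22.2000·14.8907

380.1588 billion cells


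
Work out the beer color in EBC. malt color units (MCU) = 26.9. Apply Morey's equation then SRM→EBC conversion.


SRM = 1.4922·MCU^0.6859;  EBC = SRM·1.97
SRM = 1.4922·26.9^0.6859 = 14.2723
EBC = 14.2723·1.97

28.1164 EBC


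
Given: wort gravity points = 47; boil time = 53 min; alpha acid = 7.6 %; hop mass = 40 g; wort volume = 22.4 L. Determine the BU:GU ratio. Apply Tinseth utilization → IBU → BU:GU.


U = 1.65·0.000125^(GP/1000)·(1−e^(−0.04t))/4.15;  IBU = (α/100)·m·U·1000/V;  BU:GU = IBU/GP
U = 1.65·0.000125^(47/1000)·(1−e^(−0.04·53))/4.15 = 0.2293
IBU = (7.6/100)·40·0.2293·1000/22.4 = 31.1231
BU:GU = 31.1231/47

0.6622


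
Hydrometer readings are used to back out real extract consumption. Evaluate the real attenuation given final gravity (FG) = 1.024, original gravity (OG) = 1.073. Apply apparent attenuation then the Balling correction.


AA = (OG−FG)/(OG−1)·100;  RA = AA·0.8192
AA = (1.073 − 1.024)/(1.073 − 1)·100 = 67.1233
RA = 67.1233·0.8192

54.9874 %


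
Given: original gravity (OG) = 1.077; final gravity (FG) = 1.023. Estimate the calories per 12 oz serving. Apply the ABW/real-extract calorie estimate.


ABW = (OG−FG)·131.25·0.79/FG;  °P = 259 − 259/SG (for OG→OE and FG→AE);  RE = 0.1808·OE + 0.8192·AE;  Cal = (6.9·ABW + 4·(RE−0.1))·FG·3.55
ABW = (1.077 − 1.023)·131.25·0.79/1.023 = 5.4732
OE = 259 − 259/1.077 = 18.5172 °P
AE = 259 − 259/1.023 = 5.8231 °P
RE = 0.1808·18.5172 + 0.8192·5.8231 = 8.1182 °P
Cal = (6.9·5.4732 + 4·(8.1182−0.1))·1.023·3.55

253.6272 kcal


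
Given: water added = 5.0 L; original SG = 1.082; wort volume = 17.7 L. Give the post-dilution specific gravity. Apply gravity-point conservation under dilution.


SG_new = 1 + (SG_old − 1)·V_old/(V_old + V_water)
pts = (1.082 − 1)·1000·17.7/(17.7 + 5.0) = 63.9383
SG_new = 1 + 63.9383/1000

1.0639


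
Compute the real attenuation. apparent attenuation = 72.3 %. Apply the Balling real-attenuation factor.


RA = AA · 0.8192
RA = 72.3 · 0.8192

59.2282 %


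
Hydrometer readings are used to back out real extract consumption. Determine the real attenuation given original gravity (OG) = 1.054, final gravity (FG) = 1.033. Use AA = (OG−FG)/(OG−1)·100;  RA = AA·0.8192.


AA = (1.054 − 1.033)/(1.054 − 1)·100 = 38.8889
RA = 38.8889·0.8192

31.8578 %


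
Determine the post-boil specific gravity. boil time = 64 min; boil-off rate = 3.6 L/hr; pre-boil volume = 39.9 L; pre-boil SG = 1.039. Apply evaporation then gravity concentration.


V_post = V_pre − rate·(t/60);  SG_post = 1 + (SG_pre−1)·V_pre/V_post
V_post = 39.9 − 3.6·(64/60) = 36.0600
SG_post = 1 + (1.039 − 1)·39.9/36.0600

1.0432


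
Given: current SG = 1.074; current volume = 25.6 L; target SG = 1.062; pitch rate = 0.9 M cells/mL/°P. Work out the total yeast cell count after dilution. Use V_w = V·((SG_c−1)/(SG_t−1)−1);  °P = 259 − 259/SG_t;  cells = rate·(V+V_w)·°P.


V_w = 25.6·((1.074−1)/(1.062−1)−1) = 4.9548
V_final = 25.6 + 4.9548 = 30.5548
°P = 259 − 259/1.062 = 15.1205
cells = 0.9·30.5548·15.1205

415.8047 billion cells


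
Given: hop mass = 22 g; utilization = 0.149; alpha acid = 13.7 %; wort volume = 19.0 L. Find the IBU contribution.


IBU = (α/100)·mass·U·1000 / V
IBU = (13.7/100)·22·0.149·1000 / 19.0

23.6361 IBU


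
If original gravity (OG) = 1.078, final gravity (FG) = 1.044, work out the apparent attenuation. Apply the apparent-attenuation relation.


AA = (OG − FG)/(OG − 1) · 100
AA = (1.078 − 1.044)/(1.078 − 1) · 100

43.5897 %


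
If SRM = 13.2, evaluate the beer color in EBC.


EBC = SRM · 1.97
EBC = 13.2 · 1.97

26.0040 EBC


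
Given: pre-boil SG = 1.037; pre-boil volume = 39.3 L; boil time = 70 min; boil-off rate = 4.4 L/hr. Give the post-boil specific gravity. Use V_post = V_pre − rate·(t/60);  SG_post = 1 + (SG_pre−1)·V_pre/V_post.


V_post = 39.3 − 4.4·(70/60) = 34.1667
SG_post = 1 + (1.037 − 1)·39.3/34.1667

1.0426


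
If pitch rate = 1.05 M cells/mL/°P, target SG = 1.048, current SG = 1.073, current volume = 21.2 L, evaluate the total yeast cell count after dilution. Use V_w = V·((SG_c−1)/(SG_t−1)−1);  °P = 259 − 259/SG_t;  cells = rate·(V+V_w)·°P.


V_w = 21.2·((1.073−1)/(1.048−1)−1) = 11.0417
V_final = 21.2 + 11.0417 = 32.2417
°P = 259 − 259/1.048 = 11.8626
cells = 1.05·32.2417·11.8626

401.5933 billion cells


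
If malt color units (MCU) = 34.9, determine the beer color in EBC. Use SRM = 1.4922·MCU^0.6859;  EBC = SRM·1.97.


SRM = 1.4922·34.9^0.6859 = 17.0628
EBC = 17.0628·1.97

33.6138 EBC


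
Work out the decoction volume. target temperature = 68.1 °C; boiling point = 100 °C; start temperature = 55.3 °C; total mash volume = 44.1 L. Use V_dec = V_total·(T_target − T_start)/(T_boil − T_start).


V_dec = 44.1·(68.1 − 55.3)/(100 − 55.3)

12.6282 L


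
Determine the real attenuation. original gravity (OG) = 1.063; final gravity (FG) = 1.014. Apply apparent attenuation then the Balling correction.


AA = (OG−FG)/(OG−1)·100;  RA = AA·0.8192
AA = (1.063 − 1.014)/(1.063 − 1)·100 = 77.7778
RA = 77.7778·0.8192

63.7156 %


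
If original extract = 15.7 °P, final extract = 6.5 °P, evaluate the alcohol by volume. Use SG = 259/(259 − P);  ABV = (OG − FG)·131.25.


OG = 259/(259 − 15.7) = 1.0645
FG = 259/(259 − 6.5) = 1.0257
ABV = (1.0645 − 1.0257)·131.25

5.0908 % ABV


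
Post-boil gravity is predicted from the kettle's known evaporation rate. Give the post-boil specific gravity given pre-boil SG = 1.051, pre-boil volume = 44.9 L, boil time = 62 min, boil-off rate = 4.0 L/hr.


V_post = V_pre − rate·(t/60);  SG_post = 1 + (SG_pre−1)·V_pre/V_post
V_post = 44.9 − 4.0·(62/60) = 40.7667
SG_post = 1 + (1.051 − 1)·44.9/40.7667

1.0562


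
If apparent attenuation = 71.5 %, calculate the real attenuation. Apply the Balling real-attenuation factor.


RA = AA · 0.8192
RA = 71.5 · 0.8192

58.5728 %


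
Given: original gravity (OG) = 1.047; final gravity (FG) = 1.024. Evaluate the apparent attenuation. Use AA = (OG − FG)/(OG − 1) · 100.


AA = (1.047 − 1.024)/(1.047 − 1) · 100

48.9362 %


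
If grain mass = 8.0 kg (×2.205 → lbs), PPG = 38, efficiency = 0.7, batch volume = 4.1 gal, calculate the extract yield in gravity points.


points = lbs × PPG × eff / vol
lbs = 8.0 × 2.205 = 17.6400
points = 17.6400 × 38 × 0.7 / 4.1

114.4449 points


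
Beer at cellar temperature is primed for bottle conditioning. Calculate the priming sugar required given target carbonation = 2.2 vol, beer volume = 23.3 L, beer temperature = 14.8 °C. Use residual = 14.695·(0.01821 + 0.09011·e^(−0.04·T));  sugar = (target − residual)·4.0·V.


residual = 14.695·(0.01821 + 0.09011·e^(−0.04·14.8)) = 1.0002
sugar = (2.2 − 1.0002)·4.0·23.3

111.8259 g


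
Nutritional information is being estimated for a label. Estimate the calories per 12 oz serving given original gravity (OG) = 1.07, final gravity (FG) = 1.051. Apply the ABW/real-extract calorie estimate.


ABW = (OG−FG)·131.25·0.79/FG;  °P = 259 − 259/SG (for OG→OE and FG→AE);  RE = 0.1808·OE + 0.8192·AE;  Cal = (6.9·ABW + 4·(RE−0.1))·FG·3.55
ABW = (1.07 − 1.051)·131.25·0.79/1.051 = 1.8745
OE = 259 − 259/1.07 = 16.9439 °P
AE = 259 − 259/1.051 = 12.5680 °P
RE = 0.1808·16.9439 + 0.8192·12.5680 = 13.3592 °P
Cal = (6.9·1.8745 + 4·(13.3592−0.1))·1.051·3.55

246.1395 kcal


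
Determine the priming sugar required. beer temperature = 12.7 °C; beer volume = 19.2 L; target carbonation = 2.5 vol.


residual = 14.695·(0.01821 + 0.09011·e^(−0.04·T));  sugar = (target − residual)·4.0·V
residual = 14.695·(0.01821 + 0.09011·e^(−0.04·12.7)) = 1.0643
sugar = (2.5 − 1.0643)·4.0·19.2

110.2584 g


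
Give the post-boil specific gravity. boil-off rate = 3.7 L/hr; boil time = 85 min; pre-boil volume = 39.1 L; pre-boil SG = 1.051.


V_post = V_pre − rate·(t/60);  SG_post = 1 + (SG_pre−1)·V_pre/V_post
V_post = 39.1 − 3.7·(85/60) = 33.8583
SG_post = 1 + (1.051 − 1)·39.1/33.8583

1.0589


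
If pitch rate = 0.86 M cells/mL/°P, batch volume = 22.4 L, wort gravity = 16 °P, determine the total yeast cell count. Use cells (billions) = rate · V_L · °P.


cells = 0.86 · 22.4 · 16

308.2240 billion cells


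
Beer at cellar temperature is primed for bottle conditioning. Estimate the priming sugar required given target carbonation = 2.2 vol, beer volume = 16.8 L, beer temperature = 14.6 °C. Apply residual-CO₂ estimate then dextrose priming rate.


residual = 14.695·(0.01821 + 0.09011·e^(−0.04·T));  sugar = (target − residual)·4.0·V
residual = 14.695·(0.01821 + 0.09011·e^(−0.04·14.6)) = 1.0060
sugar = (2.2 − 1.0060)·4.0·16.8

80.2345 g


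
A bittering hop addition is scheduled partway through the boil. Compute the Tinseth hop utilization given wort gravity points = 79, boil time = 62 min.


U = 1.65·0.000125^(GP/1000) · (1 − e^(−0.04·t))/4.15
bigness = 1.65·0.000125^(79/1000) = 0.8112
boil_factor = (1 − e^(−0.04·62))/4.15 = 0.2208
U = 0.8112 · 0.2208

0.1791


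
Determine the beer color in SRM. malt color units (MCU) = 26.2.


SRM = 1.4922 · MCU^0.6859
SRM = 1.4922 · 26.2^0.6859

14.0165 SRM


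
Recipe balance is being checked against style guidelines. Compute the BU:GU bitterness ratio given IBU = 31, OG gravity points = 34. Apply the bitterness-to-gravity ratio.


BU:GU = IBU / OG_points
BU:GU = 31 / 34

0.9118


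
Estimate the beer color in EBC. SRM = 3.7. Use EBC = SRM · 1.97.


EBC = 3.7 · 1.97

7.2890 EBC


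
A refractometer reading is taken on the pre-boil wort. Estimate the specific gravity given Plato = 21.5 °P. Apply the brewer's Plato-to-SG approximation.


SG = 259/(259 − P)
SG = 259/(259 − 21.5)

1.0905


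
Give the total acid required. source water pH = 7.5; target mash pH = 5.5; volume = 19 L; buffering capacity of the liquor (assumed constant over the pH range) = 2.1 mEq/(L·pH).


acid = buffering capacity · (pH_source − pH_target) · V
acid = 2.1 · (7.5 − 5.5) · 19

79.8000 mEq


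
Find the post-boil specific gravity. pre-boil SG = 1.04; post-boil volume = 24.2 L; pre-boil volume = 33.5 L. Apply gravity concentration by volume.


SG_post = 1 + (SG_pre − 1)·V_pre/V_post
pts_pre = (1.04 − 1)·1000 = 40.0000
pts_post = 40.0000·33.5/24.2 = 55.3719
SG_post = 1 + 55.3719/1000

1.0554


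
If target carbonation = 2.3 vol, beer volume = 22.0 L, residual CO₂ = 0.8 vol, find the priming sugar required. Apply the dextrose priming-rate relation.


sugar = (target − residual)·4.0·V
sugar = (2.3 − 0.8)·4.0·22.0

132.0000 g


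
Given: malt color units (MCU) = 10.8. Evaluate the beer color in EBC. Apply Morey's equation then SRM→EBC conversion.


SRM = 1.4922·MCU^0.6859;  EBC = SRM·1.97
SRM = 1.4922·10.8^0.6859 = 7.6322
EBC = 7.6322·1.97

15.0355 EBC


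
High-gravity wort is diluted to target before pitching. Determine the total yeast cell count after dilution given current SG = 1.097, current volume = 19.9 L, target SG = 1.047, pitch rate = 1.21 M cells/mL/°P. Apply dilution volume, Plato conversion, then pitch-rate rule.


V_w = V·((SG_c−1)/(SG_t−1)−1);  °P = 259 − 259/SG_t;  cells = rate·(V+V_w)·°P
V_w = 19.9·((1.097−1)/(1.047−1)−1) = 21.1702
V_final = 19.9 + 21.1702 = 41.0702
°P = 259 − 259/1.047 = 11.6266
cells = 1.21·41.0702·11.6266

577.7810 billion cells


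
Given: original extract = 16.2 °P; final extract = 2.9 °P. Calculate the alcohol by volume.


SG = 259/(259 − P);  ABV = (OG − FG)·131.25
OG = 259/(259 − 16.2) = 1.0667
FG = 259/(259 − 2.9) = 1.0113
ABV = (1.0667 − 1.0113)·131.25

7.2710 % ABV


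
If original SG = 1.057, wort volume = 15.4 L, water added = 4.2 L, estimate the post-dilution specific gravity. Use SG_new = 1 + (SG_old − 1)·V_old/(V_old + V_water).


pts = (1.057 − 1)·1000·15.4/(15.4 + 4.2) = 44.7857
SG_new = 1 + 44.7857/1000

1.0448


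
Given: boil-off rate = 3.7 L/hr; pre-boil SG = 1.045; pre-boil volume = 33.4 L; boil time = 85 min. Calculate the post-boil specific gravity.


V_post = V_pre − rate·(t/60);  SG_post = 1 + (SG_pre−1)·V_pre/V_post
V_post = 33.4 − 3.7·(85/60) = 28.1583
SG_post = 1 + (1.045 − 1)·33.4/28.1583

1.0534


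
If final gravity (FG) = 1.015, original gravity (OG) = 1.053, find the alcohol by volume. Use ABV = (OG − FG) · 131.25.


ABV = (1.053 − 1.015) · 131.25

4.9875 % ABV


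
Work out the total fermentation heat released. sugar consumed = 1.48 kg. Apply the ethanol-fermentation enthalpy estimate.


Q = m_sugar · 590 kJ/kg
Q = 1.48 · 590

873.2000 kJ


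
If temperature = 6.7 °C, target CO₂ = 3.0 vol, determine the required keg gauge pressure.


psi = vols/(0.01821 + 0.09011·e^(−0.04·T)) − 14.695
psi = 3.0/(0.01821 + 0.09011·e^(−0.04·6.7)) − 14.695

19.7340 psi


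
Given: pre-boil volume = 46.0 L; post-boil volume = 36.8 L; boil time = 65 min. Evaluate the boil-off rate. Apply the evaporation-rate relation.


rate = (V_pre − V_post) / (t_min/60)
rate = (46.0 − 36.8) / (65/60)

8.4923 L/hr


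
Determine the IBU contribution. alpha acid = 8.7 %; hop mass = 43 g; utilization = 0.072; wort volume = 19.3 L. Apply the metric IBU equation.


IBU = (α/100)·mass·U·1000 / V
IBU = (8.7/100)·43·0.072·1000 / 19.3

13.9561 IBU


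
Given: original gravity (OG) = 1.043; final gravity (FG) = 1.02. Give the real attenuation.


AA = (OG−FG)/(OG−1)·100;  RA = AA·0.8192
AA = (1.043 − 1.02)/(1.043 − 1)·100 = 53.4884
RA = 53.4884·0.8192

43.8177 %


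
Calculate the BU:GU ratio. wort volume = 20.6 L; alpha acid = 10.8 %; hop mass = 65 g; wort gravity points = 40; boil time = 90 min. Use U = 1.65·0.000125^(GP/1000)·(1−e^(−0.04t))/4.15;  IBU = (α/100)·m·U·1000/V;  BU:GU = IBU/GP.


U = 1.65·0.000125^(40/1000)·(1−e^(−0.04·90))/4.15 = 0.2699
IBU = (10.8/100)·65·0.2699·1000/20.6 = 91.9921
BU:GU = 91.9921/40

2.2998


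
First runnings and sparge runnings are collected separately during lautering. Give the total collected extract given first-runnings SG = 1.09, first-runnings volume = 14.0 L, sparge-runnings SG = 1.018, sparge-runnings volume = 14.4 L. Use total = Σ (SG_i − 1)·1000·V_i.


first = (1.09 − 1)·1000·14.0 = 1260.0000
sparge = (1.018 − 1)·1000·14.4 = 259.2000
total = 1260.0000 + 259.2000

1519.2000 gravity·L


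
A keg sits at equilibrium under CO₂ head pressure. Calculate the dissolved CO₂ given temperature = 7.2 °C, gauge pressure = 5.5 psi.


vols = (P + 14.695)·(0.01821 + 0.09011·e^(−0.04·T))
vols = (5.5 + 14.695)·(0.01821 + 0.09011·e^(−0.04·7.2))

1.7321 volumes


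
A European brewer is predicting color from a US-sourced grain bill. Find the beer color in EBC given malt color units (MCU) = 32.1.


SRM = 1.4922·MCU^0.6859;  EBC = SRM·1.97
SRM = 1.4922·32.1^0.6859 = 16.1116
EBC = 16.1116·1.97

31.7399 EBC


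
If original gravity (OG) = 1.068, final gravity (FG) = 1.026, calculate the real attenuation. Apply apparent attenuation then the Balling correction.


AA = (OG−FG)/(OG−1)·100;  RA = AA·0.8192
AA = (1.068 − 1.026)/(1.068 − 1)·100 = 61.7647
RA = 61.7647·0.8192

50.5976 %


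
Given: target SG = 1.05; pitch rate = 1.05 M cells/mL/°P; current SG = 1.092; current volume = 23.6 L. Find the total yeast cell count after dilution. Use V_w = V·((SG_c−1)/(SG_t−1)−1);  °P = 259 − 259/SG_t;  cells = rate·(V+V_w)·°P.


V_w = 23.6·((1.092−1)/(1.05−1)−1) = 19.8240
V_final = 23.6 + 19.8240 = 43.4240
°P = 259 − 259/1.05 = 12.3333
cells = 1.05·43.4240·12.3333

562.3408 billion cells


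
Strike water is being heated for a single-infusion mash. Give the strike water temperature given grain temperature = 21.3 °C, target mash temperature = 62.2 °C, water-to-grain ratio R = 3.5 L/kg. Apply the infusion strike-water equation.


T_strike = (0.41/R)·(T_mash − T_grain) + T_mash
T_strike = (0.41/3.5)·(62.2 − 21.3) + 62.2

66.9911 °C


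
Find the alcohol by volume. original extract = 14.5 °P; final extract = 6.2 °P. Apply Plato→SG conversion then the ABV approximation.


SG = 259/(259 − P);  ABV = (OG − FG)·131.25
OG = 259/(259 − 14.5) = 1.0593
FG = 259/(259 − 6.2) = 1.0245
ABV = (1.0593 − 1.0245)·131.25

4.5648 % ABV


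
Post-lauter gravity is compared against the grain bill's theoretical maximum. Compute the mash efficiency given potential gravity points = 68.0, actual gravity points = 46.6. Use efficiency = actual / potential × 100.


efficiency = 46.6 / 68.0 × 100

68.5294 %


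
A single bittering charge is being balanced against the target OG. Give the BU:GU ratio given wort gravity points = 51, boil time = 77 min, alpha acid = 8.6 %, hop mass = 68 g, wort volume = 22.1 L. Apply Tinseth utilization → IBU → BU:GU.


U = 1.65·0.000125^(GP/1000)·(1−e^(−0.04t))/4.15;  IBU = (α/100)·m·U·1000/V;  BU:GU = IBU/GP
U = 1.65·0.000125^(51/1000)·(1−e^(−0.04·77))/4.15 = 0.2399
IBU = (8.6/100)·68·0.2399·1000/22.1 = 63.4688
BU:GU = 63.4688/51

1.2445


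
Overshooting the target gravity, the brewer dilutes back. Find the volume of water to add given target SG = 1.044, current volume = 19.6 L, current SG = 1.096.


V_water = V·((SG_curr − 1)/(SG_target − 1) − 1)
V_water = 19.6·((1.096 − 1)/(1.044 − 1) − 1)

23.1636 L


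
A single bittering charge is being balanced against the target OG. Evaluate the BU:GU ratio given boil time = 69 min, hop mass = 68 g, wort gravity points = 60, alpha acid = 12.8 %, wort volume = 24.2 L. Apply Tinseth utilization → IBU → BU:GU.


U = 1.65·0.000125^(GP/1000)·(1−e^(−0.04t))/4.15;  IBU = (α/100)·m·U·1000/V;  BU:GU = IBU/GP
U = 1.65·0.000125^(60/1000)·(1−e^(−0.04·69))/4.15 = 0.2172
IBU = (12.8/100)·68·0.2172·1000/24.2 = 78.1193
BU:GU = 78.1193/60

1.3020


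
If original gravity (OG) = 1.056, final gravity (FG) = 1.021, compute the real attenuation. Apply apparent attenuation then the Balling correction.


AA = (OG−FG)/(OG−1)·100;  RA = AA·0.8192
AA = (1.056 − 1.021)/(1.056 − 1)·100 = 62.5000
RA = 62.5000·0.8192

51.2000 %


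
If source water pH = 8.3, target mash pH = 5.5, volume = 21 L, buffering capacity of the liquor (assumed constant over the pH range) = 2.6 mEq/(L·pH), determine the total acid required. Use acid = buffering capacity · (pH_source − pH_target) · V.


acid = 2.6 · (8.3 − 5.5) · 21

152.8800 mEq


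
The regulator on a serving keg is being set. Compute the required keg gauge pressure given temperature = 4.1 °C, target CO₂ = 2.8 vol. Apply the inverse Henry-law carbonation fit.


psi = vols/(0.01821 + 0.09011·e^(−0.04·T)) − 14.695
psi = 2.8/(0.01821 + 0.09011·e^(−0.04·4.1)) − 14.695

14.8751 psi


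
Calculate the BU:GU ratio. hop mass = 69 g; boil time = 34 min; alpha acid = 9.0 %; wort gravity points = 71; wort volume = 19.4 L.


U = 1.65·0.000125^(GP/1000)·(1−e^(−0.04t))/4.15;  IBU = (α/100)·m·U·1000/V;  BU:GU = IBU/GP
U = 1.65·0.000125^(71/1000)·(1−e^(−0.04·34))/4.15 = 0.1561
IBU = (9.0/100)·69·0.1561·1000/19.4 = 49.9797
BU:GU = 49.9797/71

0.7039


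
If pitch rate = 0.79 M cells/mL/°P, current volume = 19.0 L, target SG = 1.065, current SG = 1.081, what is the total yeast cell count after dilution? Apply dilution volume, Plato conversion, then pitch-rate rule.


V_w = V·((SG_c−1)/(SG_t−1)−1);  °P = 259 − 259/SG_t;  cells = rate·(V+V_w)·°P
V_w = 19.0·((1.081−1)/(1.065−1)−1) = 4.6769
V_final = 19.0 + 4.6769 = 23.6769
°P = 259 − 259/1.065 = 15.8075
cells = 0.79·23.6769·15.8075

295.6759 billion cells


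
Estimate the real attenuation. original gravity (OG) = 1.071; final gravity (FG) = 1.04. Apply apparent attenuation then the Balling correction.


AA = (OG−FG)/(OG−1)·100;  RA = AA·0.8192
AA = (1.071 − 1.04)/(1.071 − 1)·100 = 43.6620
RA = 43.6620·0.8192

35.7679 %


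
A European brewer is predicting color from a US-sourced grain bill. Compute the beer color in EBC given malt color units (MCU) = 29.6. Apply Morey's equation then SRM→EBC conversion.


SRM = 1.4922·MCU^0.6859;  EBC = SRM·1.97
SRM = 1.4922·29.6^0.6859 = 15.2400
EBC = 15.2400·1.97

30.0229 EBC


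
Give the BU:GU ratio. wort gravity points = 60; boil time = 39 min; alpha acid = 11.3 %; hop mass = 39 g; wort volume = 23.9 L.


U = 1.65·0.000125^(GP/1000)·(1−e^(−0.04t))/4.15;  IBU = (α/100)·m·U·1000/V;  BU:GU = IBU/GP
U = 1.65·0.000125^(60/1000)·(1−e^(−0.04·39))/4.15 = 0.1831
IBU = (11.3/100)·39·0.1831·1000/23.9 = 33.7713
BU:GU = 33.7713/60

0.5629


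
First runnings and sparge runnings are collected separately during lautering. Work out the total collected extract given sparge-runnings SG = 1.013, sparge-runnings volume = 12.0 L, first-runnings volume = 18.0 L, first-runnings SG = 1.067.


total = Σ (SG_i − 1)·1000·V_i
first = (1.067 − 1)·1000·18.0 = 1206.0000
sparge = (1.013 − 1)·1000·12.0 = 156.0000
total = 1206.0000 + 156.0000

1362.0000 gravity·L


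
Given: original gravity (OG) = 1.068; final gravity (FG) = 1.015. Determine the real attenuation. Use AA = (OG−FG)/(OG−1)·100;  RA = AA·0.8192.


AA = (1.068 − 1.015)/(1.068 − 1)·100 = 77.9412
RA = 77.9412·0.8192

63.8494 %


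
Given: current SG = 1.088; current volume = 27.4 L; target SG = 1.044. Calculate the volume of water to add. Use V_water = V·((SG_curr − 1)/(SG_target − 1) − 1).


V_water = 27.4·((1.088 − 1)/(1.044 − 1) − 1)

27.4000 L


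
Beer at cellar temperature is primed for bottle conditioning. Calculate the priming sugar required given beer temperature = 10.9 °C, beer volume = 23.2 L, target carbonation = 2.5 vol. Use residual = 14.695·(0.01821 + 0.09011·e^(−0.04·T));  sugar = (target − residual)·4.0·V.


residual = 14.695·(0.01821 + 0.09011·e^(−0.04·10.9)) = 1.1238
sugar = (2.5 − 1.1238)·4.0·23.2

127.7090 g


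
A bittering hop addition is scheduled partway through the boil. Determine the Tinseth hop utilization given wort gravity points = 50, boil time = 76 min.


U = 1.65·0.000125^(GP/1000) · (1 − e^(−0.04·t))/4.15
bigness = 1.65·0.000125^(50/1000) = 1.0528
boil_factor = (1 − e^(−0.04·76))/4.15 = 0.2294
U = 1.0528 · 0.2294

0.2415


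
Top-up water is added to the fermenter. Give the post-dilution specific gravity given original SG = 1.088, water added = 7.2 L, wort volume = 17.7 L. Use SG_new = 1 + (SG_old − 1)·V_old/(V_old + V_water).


pts = (1.088 − 1)·1000·17.7/(17.7 + 7.2) = 62.5542
SG_new = 1 + 62.5542/1000

1.0626


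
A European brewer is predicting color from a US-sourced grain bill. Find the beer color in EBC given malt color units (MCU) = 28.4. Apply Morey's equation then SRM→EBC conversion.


SRM = 1.4922·MCU^0.6859;  EBC = SRM·1.97
SRM = 1.4922·28.4^0.6859 = 14.8135
EBC = 14.8135·1.97

29.1826 EBC


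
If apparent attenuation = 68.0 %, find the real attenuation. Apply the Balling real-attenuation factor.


RA = AA · 0.8192
RA = 68.0 · 0.8192

55.7056 %


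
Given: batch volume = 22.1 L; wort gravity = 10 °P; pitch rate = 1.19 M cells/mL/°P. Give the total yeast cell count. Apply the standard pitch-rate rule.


cells (billions) = rate · V_L · °P
cells = 1.19 · 22.1 · 10

262.9900 billion cells


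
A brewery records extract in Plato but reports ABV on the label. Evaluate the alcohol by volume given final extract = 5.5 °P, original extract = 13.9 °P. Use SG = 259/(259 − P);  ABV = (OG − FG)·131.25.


OG = 259/(259 − 13.9) = 1.0567
FG = 259/(259 − 5.5) = 1.0217
ABV = (1.0567 − 1.0217)·131.25

4.5958 % ABV


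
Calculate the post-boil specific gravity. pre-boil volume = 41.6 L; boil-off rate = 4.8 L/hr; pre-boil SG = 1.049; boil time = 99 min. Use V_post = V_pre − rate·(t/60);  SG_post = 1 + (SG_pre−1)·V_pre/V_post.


V_post = 41.6 − 4.8·(99/60) = 33.6800
SG_post = 1 + (1.049 − 1)·41.6/33.6800

1.0605


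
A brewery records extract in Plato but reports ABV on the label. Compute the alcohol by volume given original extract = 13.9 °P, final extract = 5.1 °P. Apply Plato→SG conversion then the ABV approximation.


SG = 259/(259 − P);  ABV = (OG − FG)·131.25
OG = 259/(259 − 13.9) = 1.0567
FG = 259/(259 − 5.1) = 1.0201
ABV = (1.0567 − 1.0201)·131.25

4.8070 % ABV


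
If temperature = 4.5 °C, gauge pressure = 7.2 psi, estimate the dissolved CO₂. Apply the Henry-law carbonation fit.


vols = (P + 14.695)·(0.01821 + 0.09011·e^(−0.04·T))
vols = (7.2 + 14.695)·(0.01821 + 0.09011·e^(−0.04·4.5))

2.0467 volumes


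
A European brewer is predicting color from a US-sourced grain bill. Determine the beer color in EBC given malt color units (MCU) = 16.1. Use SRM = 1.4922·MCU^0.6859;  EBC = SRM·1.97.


SRM = 1.4922·16.1^0.6859 = 10.0367
EBC = 10.0367·1.97

19.7722 EBC


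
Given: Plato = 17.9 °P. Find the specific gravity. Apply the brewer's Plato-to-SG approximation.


SG = 259/(259 − P)
SG = 259/(259 − 17.9)

1.0742


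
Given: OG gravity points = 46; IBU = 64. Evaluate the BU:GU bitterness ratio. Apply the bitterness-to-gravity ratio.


BU:GU = IBU / OG_points
BU:GU = 64 / 46

1.3913


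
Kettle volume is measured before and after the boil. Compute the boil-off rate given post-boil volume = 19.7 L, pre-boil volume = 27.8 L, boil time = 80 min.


rate = (V_pre − V_post) / (t_min/60)
rate = (27.8 − 19.7) / (80/60)

6.0750 L/hr


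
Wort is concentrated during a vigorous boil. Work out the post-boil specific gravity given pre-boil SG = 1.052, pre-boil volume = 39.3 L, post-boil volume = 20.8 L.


SG_post = 1 + (SG_pre − 1)·V_pre/V_post
pts_pre = (1.052 − 1)·1000 = 52.0000
pts_post = 52.0000·39.3/20.8 = 98.2500
SG_post = 1 + 98.2500/1000

1.0983


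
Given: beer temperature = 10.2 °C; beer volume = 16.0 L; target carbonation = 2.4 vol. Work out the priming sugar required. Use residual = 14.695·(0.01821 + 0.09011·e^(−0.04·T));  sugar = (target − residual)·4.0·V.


residual = 14.695·(0.01821 + 0.09011·e^(−0.04·10.2)) = 1.1481
sugar = (2.4 − 1.1481)·4.0·16.0

80.1191 g


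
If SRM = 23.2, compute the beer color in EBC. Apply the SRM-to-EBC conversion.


EBC = SRM · 1.97
EBC = 23.2 · 1.97

45.7040 EBC


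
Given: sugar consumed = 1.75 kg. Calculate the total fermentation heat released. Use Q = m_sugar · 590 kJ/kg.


Q = 1.75 · 590

1032.5000 kJ


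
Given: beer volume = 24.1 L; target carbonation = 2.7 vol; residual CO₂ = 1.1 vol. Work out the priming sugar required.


sugar = (target − residual)·4.0·V
sugar = (2.7 − 1.1)·4.0·24.1

154.2400 g


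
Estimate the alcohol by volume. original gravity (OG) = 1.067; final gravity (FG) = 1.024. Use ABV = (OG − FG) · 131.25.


ABV = (1.067 − 1.024) · 131.25

5.6437 % ABV


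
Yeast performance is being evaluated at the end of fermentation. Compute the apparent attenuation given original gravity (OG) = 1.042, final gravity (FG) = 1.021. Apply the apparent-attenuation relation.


AA = (OG − FG)/(OG − 1) · 100
AA = (1.042 − 1.021)/(1.042 − 1) · 100

50.0000 %


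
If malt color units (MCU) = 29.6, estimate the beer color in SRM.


SRM = 1.4922 · MCU^0.6859
SRM = 1.4922 · 29.6^0.6859

15.2400 SRM


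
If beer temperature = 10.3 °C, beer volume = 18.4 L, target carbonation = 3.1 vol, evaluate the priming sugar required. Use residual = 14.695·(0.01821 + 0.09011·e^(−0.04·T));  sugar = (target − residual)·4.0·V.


residual = 14.695·(0.01821 + 0.09011·e^(−0.04·10.3)) = 1.1446
sugar = (3.1 − 1.1446)·4.0·18.4

143.9157 g


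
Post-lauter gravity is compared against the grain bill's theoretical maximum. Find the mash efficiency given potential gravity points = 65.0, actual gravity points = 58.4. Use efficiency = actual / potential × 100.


efficiency = 58.4 / 65.0 × 100

89.8462 %


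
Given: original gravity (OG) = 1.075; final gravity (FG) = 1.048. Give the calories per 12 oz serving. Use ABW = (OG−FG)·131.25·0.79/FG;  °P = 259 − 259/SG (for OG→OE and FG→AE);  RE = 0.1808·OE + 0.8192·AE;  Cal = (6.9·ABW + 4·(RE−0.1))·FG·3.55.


ABW = (1.075 − 1.048)·131.25·0.79/1.048 = 2.6713
OE = 259 − 259/1.075 = 18.0698 °P
AE = 259 − 259/1.048 = 11.8626 °P
RE = 0.1808·18.0698 + 0.8192·11.8626 = 12.9849 °P
Cal = (6.9·2.6713 + 4·(12.9849−0.1))·1.048·3.55

260.3225 kcal


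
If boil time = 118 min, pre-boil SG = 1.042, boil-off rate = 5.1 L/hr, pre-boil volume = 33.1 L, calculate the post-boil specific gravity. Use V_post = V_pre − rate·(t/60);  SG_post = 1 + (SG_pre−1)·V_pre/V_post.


V_post = 33.1 − 5.1·(118/60) = 23.0700
SG_post = 1 + (1.042 − 1)·33.1/23.0700

1.0603


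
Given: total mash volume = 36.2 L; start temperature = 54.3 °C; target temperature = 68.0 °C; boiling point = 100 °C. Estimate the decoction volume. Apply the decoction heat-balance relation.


V_dec = V_total·(T_target − T_start)/(T_boil − T_start)
V_dec = 36.2·(68.0 − 54.3)/(100 − 54.3)

10.8521 L


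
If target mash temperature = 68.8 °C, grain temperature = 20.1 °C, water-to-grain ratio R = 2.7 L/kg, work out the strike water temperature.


T_strike = (0.41/R)·(T_mash − T_grain) + T_mash
T_strike = (0.41/2.7)·(68.8 − 20.1) + 68.8

76.1952 °C


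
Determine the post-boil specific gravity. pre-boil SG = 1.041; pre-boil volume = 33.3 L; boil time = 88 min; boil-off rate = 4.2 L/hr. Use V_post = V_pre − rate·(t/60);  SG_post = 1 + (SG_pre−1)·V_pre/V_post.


V_post = 33.3 − 4.2·(88/60) = 27.1400
SG_post = 1 + (1.041 − 1)·33.3/27.1400

1.0503


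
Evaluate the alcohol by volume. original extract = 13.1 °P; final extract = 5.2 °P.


SG = 259/(259 − P);  ABV = (OG − FG)·131.25
OG = 259/(259 − 13.1) = 1.0533
FG = 259/(259 − 5.2) = 1.0205
ABV = (1.0533 − 1.0205)·131.25

4.3030 % ABV


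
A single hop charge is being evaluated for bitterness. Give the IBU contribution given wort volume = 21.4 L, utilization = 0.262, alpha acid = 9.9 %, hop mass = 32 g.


IBU = (α/100)·mass·U·1000 / V
IBU = (9.9/100)·32·0.262·1000 / 21.4

38.7858 IBU


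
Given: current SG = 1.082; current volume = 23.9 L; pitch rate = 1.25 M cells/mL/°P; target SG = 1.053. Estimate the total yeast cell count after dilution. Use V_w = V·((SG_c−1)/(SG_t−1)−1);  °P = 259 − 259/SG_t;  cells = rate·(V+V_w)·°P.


V_w = 23.9·((1.082−1)/(1.053−1)−1) = 13.0774
V_final = 23.9 + 13.0774 = 36.9774
°P = 259 − 259/1.053 = 13.0361
cells = 1.25·36.9774·13.0361

602.5501 billion cells


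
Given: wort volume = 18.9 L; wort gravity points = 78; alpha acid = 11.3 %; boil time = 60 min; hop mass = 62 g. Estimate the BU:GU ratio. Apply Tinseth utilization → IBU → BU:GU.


U = 1.65·0.000125^(GP/1000)·(1−e^(−0.04t))/4.15;  IBU = (α/100)·m·U·1000/V;  BU:GU = IBU/GP
U = 1.65·0.000125^(78/1000)·(1−e^(−0.04·60))/4.15 = 0.1793
IBU = (11.3/100)·62·0.1793·1000/18.9 = 66.4816
BU:GU = 66.4816/78

0.8523


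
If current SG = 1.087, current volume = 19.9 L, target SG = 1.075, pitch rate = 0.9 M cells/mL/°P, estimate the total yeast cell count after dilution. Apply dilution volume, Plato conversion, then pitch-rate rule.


V_w = V·((SG_c−1)/(SG_t−1)−1);  °P = 259 − 259/SG_t;  cells = rate·(V+V_w)·°P
V_w = 19.9·((1.087−1)/(1.075−1)−1) = 3.1840
V_final = 19.9 + 3.1840 = 23.0840
°P = 259 − 259/1.075 = 18.0698
cells = 0.9·23.0840·18.0698

375.4103 billion cells


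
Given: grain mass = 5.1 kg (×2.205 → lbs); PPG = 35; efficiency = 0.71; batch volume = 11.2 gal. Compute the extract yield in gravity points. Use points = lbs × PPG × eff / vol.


lbs = 5.1 × 2.205 = 11.2455
points = 11.2455 × 35 × 0.71 / 11.2

24.9510 points


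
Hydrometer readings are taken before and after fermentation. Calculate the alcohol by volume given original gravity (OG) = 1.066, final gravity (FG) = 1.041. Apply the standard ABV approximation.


ABV = (OG − FG) · 131.25
ABV = (1.066 − 1.041) · 131.25

3.2813 % ABV


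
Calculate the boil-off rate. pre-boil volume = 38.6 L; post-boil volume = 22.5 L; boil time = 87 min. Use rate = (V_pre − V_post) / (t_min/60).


rate = (38.6 − 22.5) / (87/60)

11.1034 L/hr


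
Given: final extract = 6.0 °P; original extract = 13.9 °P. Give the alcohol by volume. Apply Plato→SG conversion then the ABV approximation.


SG = 259/(259 − P);  ABV = (OG − FG)·131.25
OG = 259/(259 − 13.9) = 1.0567
FG = 259/(259 − 6.0) = 1.0237
ABV = (1.0567 − 1.0237)·131.25

4.3307 % ABV


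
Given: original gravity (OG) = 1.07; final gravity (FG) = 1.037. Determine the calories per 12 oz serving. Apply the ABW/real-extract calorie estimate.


ABW = (OG−FG)·131.25·0.79/FG;  °P = 259 − 259/SG (for OG→OE and FG→AE);  RE = 0.1808·OE + 0.8192·AE;  Cal = (6.9·ABW + 4·(RE−0.1))·FG·3.55
ABW = (1.07 − 1.037)·131.25·0.79/1.037 = 3.2996
OE = 259 − 259/1.07 = 16.9439 °P
AE = 259 − 259/1.037 = 9.2411 °P
RE = 0.1808·16.9439 + 0.8192·9.2411 = 10.6338 °P
Cal = (6.9·3.2996 + 4·(10.6338−0.1))·1.037·3.55

238.9280 kcal


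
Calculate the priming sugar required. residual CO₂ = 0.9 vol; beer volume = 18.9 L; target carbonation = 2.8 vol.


sugar = (target − residual)·4.0·V
sugar = (2.8 − 0.9)·4.0·18.9

143.6400 g


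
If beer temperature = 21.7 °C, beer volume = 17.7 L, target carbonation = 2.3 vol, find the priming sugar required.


residual = 14.695·(0.01821 + 0.09011·e^(−0.04·T));  sugar = (target − residual)·4.0·V
residual = 14.695·(0.01821 + 0.09011·e^(−0.04·21.7)) = 0.8235
sugar = (2.3 − 0.8235)·4.0·17.7

104.5385 g


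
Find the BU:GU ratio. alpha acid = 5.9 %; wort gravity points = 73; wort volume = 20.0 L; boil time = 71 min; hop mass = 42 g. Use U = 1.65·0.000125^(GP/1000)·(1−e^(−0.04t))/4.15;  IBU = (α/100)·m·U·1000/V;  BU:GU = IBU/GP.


U = 1.65·0.000125^(73/1000)·(1−e^(−0.04·71))/4.15 = 0.1943
IBU = (5.9/100)·42·0.1943·1000/20.0 = 24.0678
BU:GU = 24.0678/73

0.3297


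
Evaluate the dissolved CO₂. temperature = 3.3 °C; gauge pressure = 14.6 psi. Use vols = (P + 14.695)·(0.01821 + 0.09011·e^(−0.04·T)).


vols = (14.6 + 14.695)·(0.01821 + 0.09011·e^(−0.04·3.3))

2.8468 volumes


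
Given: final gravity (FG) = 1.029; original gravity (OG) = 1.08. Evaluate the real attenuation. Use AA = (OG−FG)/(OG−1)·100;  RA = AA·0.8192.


AA = (1.08 − 1.029)/(1.08 − 1)·100 = 63.7500
RA = 63.7500·0.8192

52.2240 %


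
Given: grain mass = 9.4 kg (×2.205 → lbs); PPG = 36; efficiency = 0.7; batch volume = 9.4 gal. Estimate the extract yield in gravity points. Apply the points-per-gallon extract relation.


points = lbs × PPG × eff / vol
lbs = 9.4 × 2.205 = 20.7270
points = 20.7270 × 36 × 0.7 / 9.4

55.5660 points


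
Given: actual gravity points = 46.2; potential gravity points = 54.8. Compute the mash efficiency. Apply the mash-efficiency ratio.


efficiency = actual / potential × 100
efficiency = 46.2 / 54.8 × 100

84.3066 %


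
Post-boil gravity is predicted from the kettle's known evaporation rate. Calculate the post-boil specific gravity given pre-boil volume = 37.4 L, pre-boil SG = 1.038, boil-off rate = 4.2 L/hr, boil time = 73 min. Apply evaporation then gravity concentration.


V_post = V_pre − rate·(t/60);  SG_post = 1 + (SG_pre−1)·V_pre/V_post
V_post = 37.4 − 4.2·(73/60) = 32.2900
SG_post = 1 + (1.038 − 1)·37.4/32.2900

1.0440


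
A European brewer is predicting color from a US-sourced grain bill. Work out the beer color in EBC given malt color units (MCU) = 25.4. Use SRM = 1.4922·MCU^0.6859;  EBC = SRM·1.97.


SRM = 1.4922·25.4^0.6859 = 13.7215
EBC = 13.7215·1.97

27.0314 EBC


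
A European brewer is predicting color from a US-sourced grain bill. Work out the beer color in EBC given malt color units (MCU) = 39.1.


SRM = 1.4922·MCU^0.6859;  EBC = SRM·1.97
SRM = 1.4922·39.1^0.6859 = 18.4460
EBC = 18.4460·1.97

36.3385 EBC


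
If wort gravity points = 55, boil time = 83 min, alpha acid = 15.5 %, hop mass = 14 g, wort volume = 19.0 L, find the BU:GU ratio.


U = 1.65·0.000125^(GP/1000)·(1−e^(−0.04t))/4.15;  IBU = (α/100)·m·U·1000/V;  BU:GU = IBU/GP
U = 1.65·0.000125^(55/1000)·(1−e^(−0.04·83))/4.15 = 0.2338
IBU = (15.5/100)·14·0.2338·1000/19.0 = 26.6981
BU:GU = 26.6981/55

0.4854


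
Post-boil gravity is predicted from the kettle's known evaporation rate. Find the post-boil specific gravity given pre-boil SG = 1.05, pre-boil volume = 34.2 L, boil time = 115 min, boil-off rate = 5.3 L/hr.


V_post = V_pre − rate·(t/60);  SG_post = 1 + (SG_pre−1)·V_pre/V_post
V_post = 34.2 − 5.3·(115/60) = 24.0417
SG_post = 1 + (1.05 − 1)·34.2/24.0417

1.0711


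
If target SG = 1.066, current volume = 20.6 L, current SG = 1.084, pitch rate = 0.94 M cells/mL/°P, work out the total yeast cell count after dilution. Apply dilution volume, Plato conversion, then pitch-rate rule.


V_w = V·((SG_c−1)/(SG_t−1)−1);  °P = 259 − 259/SG_t;  cells = rate·(V+V_w)·°P
V_w = 20.6·((1.084−1)/(1.066−1)−1) = 5.6182
V_final = 20.6 + 5.6182 = 26.2182
°P = 259 − 259/1.066 = 16.0356
cells = 0.94·26.2182·16.0356

395.2000 billion cells


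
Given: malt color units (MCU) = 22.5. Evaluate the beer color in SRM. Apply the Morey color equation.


SRM = 1.4922 · MCU^0.6859
SRM = 1.4922 · 22.5^0.6859

12.6267 SRM


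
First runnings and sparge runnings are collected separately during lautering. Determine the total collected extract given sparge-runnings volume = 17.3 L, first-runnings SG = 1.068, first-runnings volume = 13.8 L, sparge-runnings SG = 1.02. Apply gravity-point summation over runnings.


total = Σ (SG_i − 1)·1000·V_i
first = (1.068 − 1)·1000·13.8 = 938.4000
sparge = (1.02 − 1)·1000·17.3 = 346.0000
total = 938.4000 + 346.0000

1284.4000 gravity·L
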